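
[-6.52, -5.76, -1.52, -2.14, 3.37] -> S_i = Random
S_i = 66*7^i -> [66, 462, 3234, 22638, 158466]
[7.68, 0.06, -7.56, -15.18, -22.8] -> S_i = 7.68 + -7.62*i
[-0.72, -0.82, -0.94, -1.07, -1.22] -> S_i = -0.72*1.14^i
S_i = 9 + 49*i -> [9, 58, 107, 156, 205]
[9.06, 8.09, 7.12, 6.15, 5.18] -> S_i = 9.06 + -0.97*i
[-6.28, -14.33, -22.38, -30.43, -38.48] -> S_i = -6.28 + -8.05*i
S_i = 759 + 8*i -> [759, 767, 775, 783, 791]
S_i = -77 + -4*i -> [-77, -81, -85, -89, -93]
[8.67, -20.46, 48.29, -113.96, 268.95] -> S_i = 8.67*(-2.36)^i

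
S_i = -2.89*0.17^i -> [-2.89, -0.49, -0.08, -0.01, -0.0]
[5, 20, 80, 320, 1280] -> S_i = 5*4^i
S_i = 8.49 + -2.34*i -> [8.49, 6.15, 3.81, 1.47, -0.87]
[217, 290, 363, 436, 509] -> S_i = 217 + 73*i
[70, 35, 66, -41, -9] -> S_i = Random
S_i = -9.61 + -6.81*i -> [-9.61, -16.42, -23.23, -30.04, -36.85]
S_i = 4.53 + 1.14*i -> [4.53, 5.67, 6.81, 7.95, 9.09]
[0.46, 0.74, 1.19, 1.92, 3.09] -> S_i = 0.46*1.61^i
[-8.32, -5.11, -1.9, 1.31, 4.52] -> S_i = -8.32 + 3.21*i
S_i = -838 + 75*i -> [-838, -763, -688, -613, -538]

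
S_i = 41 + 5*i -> [41, 46, 51, 56, 61]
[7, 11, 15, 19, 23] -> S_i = 7 + 4*i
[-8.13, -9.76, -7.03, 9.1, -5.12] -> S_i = Random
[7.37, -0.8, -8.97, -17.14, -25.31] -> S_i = 7.37 + -8.17*i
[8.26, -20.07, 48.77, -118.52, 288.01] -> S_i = 8.26*(-2.43)^i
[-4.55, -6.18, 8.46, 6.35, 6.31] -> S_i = Random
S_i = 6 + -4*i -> [6, 2, -2, -6, -10]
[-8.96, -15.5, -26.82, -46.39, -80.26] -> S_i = -8.96*1.73^i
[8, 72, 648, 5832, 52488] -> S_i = 8*9^i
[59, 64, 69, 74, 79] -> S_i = 59 + 5*i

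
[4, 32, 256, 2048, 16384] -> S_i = 4*8^i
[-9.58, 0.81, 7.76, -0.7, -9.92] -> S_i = Random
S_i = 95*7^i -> [95, 665, 4655, 32585, 228095]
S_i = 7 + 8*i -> [7, 15, 23, 31, 39]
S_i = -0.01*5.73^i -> [-0.01, -0.06, -0.33, -1.88, -10.78]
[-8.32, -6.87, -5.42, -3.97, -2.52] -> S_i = -8.32 + 1.45*i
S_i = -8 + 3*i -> [-8, -5, -2, 1, 4]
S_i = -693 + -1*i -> [-693, -694, -695, -696, -697]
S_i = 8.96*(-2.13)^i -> [8.96, -19.08, 40.65, -86.59, 184.43]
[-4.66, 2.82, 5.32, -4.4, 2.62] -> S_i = Random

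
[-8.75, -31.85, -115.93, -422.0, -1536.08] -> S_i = -8.75*3.64^i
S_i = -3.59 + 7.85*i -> [-3.59, 4.26, 12.11, 19.96, 27.81]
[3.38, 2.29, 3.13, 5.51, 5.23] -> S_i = Random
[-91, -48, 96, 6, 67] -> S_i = Random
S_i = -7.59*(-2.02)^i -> [-7.59, 15.33, -30.97, 62.56, -126.37]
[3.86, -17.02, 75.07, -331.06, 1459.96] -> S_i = 3.86*(-4.41)^i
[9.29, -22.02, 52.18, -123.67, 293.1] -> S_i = 9.29*(-2.37)^i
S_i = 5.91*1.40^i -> [5.91, 8.27, 11.58, 16.22, 22.7]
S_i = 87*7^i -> [87, 609, 4263, 29841, 208887]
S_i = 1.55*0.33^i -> [1.55, 0.51, 0.17, 0.06, 0.02]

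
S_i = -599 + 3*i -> [-599, -596, -593, -590, -587]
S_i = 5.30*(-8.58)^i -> [5.3, -45.47, 390.17, -3347.63, 28722.68]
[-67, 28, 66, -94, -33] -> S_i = Random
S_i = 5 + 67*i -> [5, 72, 139, 206, 273]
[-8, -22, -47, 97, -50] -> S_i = Random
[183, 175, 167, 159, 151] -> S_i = 183 + -8*i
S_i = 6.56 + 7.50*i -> [6.56, 14.06, 21.56, 29.06, 36.56]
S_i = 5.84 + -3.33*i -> [5.84, 2.51, -0.82, -4.15, -7.48]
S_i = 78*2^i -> [78, 156, 312, 624, 1248]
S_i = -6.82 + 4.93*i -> [-6.82, -1.89, 3.04, 7.97, 12.9]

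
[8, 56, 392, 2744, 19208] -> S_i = 8*7^i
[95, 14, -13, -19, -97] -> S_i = Random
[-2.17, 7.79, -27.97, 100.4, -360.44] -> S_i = -2.17*(-3.59)^i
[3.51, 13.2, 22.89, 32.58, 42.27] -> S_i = 3.51 + 9.69*i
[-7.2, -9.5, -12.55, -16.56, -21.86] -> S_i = -7.20*1.32^i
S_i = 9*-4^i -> [9, -36, 144, -576, 2304]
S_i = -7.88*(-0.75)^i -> [-7.88, 5.91, -4.43, 3.32, -2.49]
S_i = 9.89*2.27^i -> [9.89, 22.45, 50.96, 115.68, 262.6]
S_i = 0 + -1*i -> [0, -1, -2, -3, -4]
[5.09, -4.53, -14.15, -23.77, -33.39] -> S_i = 5.09 + -9.62*i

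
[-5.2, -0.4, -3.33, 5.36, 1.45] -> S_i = Random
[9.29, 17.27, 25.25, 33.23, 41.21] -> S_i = 9.29 + 7.98*i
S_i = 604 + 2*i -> [604, 606, 608, 610, 612]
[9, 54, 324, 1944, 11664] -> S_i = 9*6^i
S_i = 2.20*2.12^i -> [2.2, 4.66, 9.89, 20.96, 44.44]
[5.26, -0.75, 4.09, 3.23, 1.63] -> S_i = Random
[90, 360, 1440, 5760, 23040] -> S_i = 90*4^i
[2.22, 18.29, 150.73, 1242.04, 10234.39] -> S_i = 2.22*8.24^i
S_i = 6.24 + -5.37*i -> [6.24, 0.87, -4.5, -9.87, -15.24]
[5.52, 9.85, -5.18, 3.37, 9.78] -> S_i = Random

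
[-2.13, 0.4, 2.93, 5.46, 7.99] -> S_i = -2.13 + 2.53*i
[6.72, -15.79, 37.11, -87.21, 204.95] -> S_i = 6.72*(-2.35)^i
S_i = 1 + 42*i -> [1, 43, 85, 127, 169]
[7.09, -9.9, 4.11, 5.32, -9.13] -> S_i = Random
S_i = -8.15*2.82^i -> [-8.15, -22.98, -64.81, -182.77, -515.41]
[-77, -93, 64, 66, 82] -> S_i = Random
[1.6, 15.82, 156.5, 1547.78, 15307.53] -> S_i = 1.60*9.89^i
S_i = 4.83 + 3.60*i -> [4.83, 8.43, 12.03, 15.63, 19.23]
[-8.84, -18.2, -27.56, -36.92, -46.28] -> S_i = -8.84 + -9.36*i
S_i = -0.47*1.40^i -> [-0.47, -0.66, -0.92, -1.29, -1.81]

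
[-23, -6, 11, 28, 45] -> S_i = -23 + 17*i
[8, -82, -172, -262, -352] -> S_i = 8 + -90*i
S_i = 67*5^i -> [67, 335, 1675, 8375, 41875]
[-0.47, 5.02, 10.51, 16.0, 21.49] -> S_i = -0.47 + 5.49*i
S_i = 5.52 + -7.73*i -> [5.52, -2.21, -9.94, -17.67, -25.4]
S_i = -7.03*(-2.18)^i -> [-7.03, 15.33, -33.41, 72.83, -158.77]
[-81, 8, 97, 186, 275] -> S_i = -81 + 89*i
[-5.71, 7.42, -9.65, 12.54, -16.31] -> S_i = -5.71*(-1.30)^i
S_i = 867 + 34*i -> [867, 901, 935, 969, 1003]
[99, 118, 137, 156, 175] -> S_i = 99 + 19*i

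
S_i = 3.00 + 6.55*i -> [3.0, 9.55, 16.1, 22.65, 29.2]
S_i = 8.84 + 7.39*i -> [8.84, 16.23, 23.62, 31.01, 38.4]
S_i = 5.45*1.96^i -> [5.45, 10.68, 20.94, 41.04, 80.43]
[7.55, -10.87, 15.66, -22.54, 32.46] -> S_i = 7.55*(-1.44)^i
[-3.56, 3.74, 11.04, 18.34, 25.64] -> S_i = -3.56 + 7.30*i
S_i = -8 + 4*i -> [-8, -4, 0, 4, 8]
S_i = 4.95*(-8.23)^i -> [4.95, -40.74, 335.28, -2759.34, 22709.34]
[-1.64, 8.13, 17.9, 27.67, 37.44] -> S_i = -1.64 + 9.77*i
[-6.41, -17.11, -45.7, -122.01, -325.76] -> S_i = -6.41*2.67^i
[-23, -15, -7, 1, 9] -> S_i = -23 + 8*i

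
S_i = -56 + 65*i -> [-56, 9, 74, 139, 204]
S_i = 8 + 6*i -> [8, 14, 20, 26, 32]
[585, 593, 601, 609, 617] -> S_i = 585 + 8*i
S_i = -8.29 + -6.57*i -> [-8.29, -14.86, -21.43, -28.0, -34.57]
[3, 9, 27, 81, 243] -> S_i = 3*3^i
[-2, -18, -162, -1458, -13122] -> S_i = -2*9^i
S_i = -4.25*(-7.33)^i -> [-4.25, 31.15, -228.35, 1673.79, -12268.88]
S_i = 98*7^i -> [98, 686, 4802, 33614, 235298]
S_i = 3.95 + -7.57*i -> [3.95, -3.62, -11.19, -18.76, -26.33]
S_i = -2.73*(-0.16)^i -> [-2.73, 0.44, -0.07, 0.01, -0.0]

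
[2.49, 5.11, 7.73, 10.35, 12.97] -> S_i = 2.49 + 2.62*i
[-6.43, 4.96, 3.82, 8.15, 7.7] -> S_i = Random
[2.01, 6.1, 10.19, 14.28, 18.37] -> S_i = 2.01 + 4.09*i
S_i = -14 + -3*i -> [-14, -17, -20, -23, -26]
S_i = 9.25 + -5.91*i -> [9.25, 3.34, -2.57, -8.48, -14.39]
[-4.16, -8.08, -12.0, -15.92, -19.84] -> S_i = -4.16 + -3.92*i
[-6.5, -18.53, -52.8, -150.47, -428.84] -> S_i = -6.50*2.85^i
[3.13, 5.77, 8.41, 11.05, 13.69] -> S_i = 3.13 + 2.64*i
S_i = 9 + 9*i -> [9, 18, 27, 36, 45]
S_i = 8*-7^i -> [8, -56, 392, -2744, 19208]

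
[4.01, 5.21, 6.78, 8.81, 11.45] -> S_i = 4.01*1.30^i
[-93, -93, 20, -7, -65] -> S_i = Random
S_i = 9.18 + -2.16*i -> [9.18, 7.02, 4.86, 2.7, 0.54]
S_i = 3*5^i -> [3, 15, 75, 375, 1875]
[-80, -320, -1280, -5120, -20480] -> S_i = -80*4^i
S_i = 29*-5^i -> [29, -145, 725, -3625, 18125]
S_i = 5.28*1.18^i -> [5.28, 6.23, 7.35, 8.68, 10.24]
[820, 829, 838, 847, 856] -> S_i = 820 + 9*i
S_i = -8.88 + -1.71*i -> [-8.88, -10.59, -12.3, -14.01, -15.72]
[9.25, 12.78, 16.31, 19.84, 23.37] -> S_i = 9.25 + 3.53*i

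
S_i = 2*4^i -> [2, 8, 32, 128, 512]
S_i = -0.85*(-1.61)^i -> [-0.85, 1.37, -2.2, 3.55, -5.71]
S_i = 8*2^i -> [8, 16, 32, 64, 128]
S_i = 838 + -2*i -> [838, 836, 834, 832, 830]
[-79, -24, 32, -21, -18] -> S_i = Random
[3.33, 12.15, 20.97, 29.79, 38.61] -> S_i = 3.33 + 8.82*i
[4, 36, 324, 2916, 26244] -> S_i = 4*9^i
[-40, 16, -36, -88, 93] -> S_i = Random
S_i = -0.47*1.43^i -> [-0.47, -0.67, -0.96, -1.37, -1.97]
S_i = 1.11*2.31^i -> [1.11, 2.56, 5.92, 13.68, 31.61]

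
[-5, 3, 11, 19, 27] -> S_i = -5 + 8*i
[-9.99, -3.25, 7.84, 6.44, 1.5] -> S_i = Random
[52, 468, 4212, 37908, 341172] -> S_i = 52*9^i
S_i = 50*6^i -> [50, 300, 1800, 10800, 64800]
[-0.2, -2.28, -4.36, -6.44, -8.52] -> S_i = -0.20 + -2.08*i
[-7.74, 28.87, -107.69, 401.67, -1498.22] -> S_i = -7.74*(-3.73)^i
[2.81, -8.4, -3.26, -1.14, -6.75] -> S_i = Random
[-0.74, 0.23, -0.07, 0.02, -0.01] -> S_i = -0.74*(-0.31)^i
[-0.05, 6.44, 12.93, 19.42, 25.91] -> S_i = -0.05 + 6.49*i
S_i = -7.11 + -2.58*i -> [-7.11, -9.69, -12.27, -14.85, -17.43]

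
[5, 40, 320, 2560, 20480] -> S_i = 5*8^i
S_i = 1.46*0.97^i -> [1.46, 1.42, 1.37, 1.33, 1.29]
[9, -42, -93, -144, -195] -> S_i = 9 + -51*i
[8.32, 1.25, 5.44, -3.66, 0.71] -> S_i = Random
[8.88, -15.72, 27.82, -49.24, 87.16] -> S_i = 8.88*(-1.77)^i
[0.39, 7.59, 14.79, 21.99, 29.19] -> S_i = 0.39 + 7.20*i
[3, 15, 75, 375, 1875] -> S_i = 3*5^i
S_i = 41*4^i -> [41, 164, 656, 2624, 10496]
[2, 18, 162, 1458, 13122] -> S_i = 2*9^i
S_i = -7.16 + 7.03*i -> [-7.16, -0.13, 6.9, 13.93, 20.96]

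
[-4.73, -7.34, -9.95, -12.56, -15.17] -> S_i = -4.73 + -2.61*i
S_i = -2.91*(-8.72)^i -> [-2.91, 25.38, -221.27, 1929.49, -16825.15]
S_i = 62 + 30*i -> [62, 92, 122, 152, 182]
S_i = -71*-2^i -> [-71, 142, -284, 568, -1136]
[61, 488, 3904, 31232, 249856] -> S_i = 61*8^i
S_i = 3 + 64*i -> [3, 67, 131, 195, 259]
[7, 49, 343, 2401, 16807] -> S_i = 7*7^i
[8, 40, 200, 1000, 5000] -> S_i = 8*5^i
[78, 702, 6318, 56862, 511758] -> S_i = 78*9^i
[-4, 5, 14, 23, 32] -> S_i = -4 + 9*i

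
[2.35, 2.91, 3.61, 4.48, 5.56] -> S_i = 2.35*1.24^i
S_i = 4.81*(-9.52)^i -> [4.81, -45.79, 435.93, -4150.07, 39508.71]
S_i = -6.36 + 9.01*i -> [-6.36, 2.65, 11.66, 20.67, 29.68]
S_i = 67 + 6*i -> [67, 73, 79, 85, 91]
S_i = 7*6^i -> [7, 42, 252, 1512, 9072]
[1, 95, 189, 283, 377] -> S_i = 1 + 94*i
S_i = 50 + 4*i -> [50, 54, 58, 62, 66]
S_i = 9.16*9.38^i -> [9.16, 85.92, 805.94, 7559.69, 70909.89]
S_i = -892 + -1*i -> [-892, -893, -894, -895, -896]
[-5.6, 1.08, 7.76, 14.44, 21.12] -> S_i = -5.60 + 6.68*i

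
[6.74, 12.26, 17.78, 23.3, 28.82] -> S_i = 6.74 + 5.52*i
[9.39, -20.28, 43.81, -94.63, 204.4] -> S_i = 9.39*(-2.16)^i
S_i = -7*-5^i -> [-7, 35, -175, 875, -4375]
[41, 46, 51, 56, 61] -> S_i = 41 + 5*i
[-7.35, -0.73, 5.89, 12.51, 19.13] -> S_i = -7.35 + 6.62*i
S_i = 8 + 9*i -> [8, 17, 26, 35, 44]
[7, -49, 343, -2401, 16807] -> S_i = 7*-7^i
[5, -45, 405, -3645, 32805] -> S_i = 5*-9^i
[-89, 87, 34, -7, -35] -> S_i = Random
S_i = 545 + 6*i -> [545, 551, 557, 563, 569]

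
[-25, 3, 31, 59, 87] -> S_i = -25 + 28*i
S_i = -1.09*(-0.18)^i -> [-1.09, 0.2, -0.04, 0.01, -0.0]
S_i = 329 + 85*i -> [329, 414, 499, 584, 669]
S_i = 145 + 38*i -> [145, 183, 221, 259, 297]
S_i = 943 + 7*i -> [943, 950, 957, 964, 971]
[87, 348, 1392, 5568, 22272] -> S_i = 87*4^i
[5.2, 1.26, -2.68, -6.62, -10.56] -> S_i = 5.20 + -3.94*i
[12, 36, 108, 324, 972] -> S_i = 12*3^i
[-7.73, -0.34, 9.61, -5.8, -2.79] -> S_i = Random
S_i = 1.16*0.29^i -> [1.16, 0.34, 0.1, 0.03, 0.01]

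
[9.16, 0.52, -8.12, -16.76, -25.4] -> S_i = 9.16 + -8.64*i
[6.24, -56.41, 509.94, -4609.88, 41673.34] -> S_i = 6.24*(-9.04)^i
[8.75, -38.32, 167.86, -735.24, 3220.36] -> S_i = 8.75*(-4.38)^i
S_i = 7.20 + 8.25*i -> [7.2, 15.45, 23.7, 31.95, 40.2]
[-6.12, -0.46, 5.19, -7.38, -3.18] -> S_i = Random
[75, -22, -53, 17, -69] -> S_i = Random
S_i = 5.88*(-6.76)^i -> [5.88, -39.75, 268.7, -1816.42, 12279.03]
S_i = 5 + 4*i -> [5, 9, 13, 17, 21]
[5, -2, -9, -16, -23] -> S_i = 5 + -7*i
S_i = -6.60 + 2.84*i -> [-6.6, -3.76, -0.92, 1.92, 4.76]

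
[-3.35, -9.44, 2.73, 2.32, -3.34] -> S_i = Random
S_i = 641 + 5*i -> [641, 646, 651, 656, 661]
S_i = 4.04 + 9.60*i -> [4.04, 13.64, 23.24, 32.84, 42.44]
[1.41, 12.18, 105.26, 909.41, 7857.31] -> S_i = 1.41*8.64^i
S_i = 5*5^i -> [5, 25, 125, 625, 3125]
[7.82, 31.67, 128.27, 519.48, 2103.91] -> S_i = 7.82*4.05^i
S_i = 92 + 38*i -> [92, 130, 168, 206, 244]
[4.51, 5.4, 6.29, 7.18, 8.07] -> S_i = 4.51 + 0.89*i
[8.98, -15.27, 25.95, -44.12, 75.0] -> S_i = 8.98*(-1.70)^i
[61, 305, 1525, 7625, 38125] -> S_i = 61*5^i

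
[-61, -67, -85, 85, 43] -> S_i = Random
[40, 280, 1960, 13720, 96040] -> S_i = 40*7^i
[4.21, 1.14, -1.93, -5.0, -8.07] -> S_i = 4.21 + -3.07*i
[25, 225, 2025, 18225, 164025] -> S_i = 25*9^i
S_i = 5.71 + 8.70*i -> [5.71, 14.41, 23.11, 31.81, 40.51]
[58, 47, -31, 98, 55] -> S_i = Random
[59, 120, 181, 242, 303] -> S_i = 59 + 61*i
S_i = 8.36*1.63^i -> [8.36, 13.63, 22.21, 36.21, 59.01]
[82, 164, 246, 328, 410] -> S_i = 82 + 82*i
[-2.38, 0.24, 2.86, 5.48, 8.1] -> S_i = -2.38 + 2.62*i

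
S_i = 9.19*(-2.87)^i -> [9.19, -26.38, 75.7, -217.25, 623.51]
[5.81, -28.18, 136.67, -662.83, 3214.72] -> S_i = 5.81*(-4.85)^i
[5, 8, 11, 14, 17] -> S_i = 5 + 3*i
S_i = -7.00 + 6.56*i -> [-7.0, -0.44, 6.12, 12.68, 19.24]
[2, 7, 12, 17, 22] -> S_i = 2 + 5*i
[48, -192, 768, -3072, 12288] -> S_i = 48*-4^i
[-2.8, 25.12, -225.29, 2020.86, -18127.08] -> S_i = -2.80*(-8.97)^i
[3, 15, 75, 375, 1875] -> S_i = 3*5^i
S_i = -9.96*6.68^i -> [-9.96, -66.53, -444.44, -2968.85, -19831.94]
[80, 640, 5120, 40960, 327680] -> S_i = 80*8^i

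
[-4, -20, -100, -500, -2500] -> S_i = -4*5^i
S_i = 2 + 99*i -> [2, 101, 200, 299, 398]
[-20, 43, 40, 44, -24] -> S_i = Random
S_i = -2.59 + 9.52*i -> [-2.59, 6.93, 16.45, 25.97, 35.49]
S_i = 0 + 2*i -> [0, 2, 4, 6, 8]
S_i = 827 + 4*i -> [827, 831, 835, 839, 843]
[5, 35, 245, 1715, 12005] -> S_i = 5*7^i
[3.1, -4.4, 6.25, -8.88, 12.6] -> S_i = 3.10*(-1.42)^i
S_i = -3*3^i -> [-3, -9, -27, -81, -243]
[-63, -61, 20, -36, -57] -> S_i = Random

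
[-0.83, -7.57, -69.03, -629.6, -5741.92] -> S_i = -0.83*9.12^i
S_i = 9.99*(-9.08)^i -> [9.99, -90.71, 823.64, -7478.65, 67906.11]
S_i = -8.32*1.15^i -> [-8.32, -9.57, -11.0, -12.65, -14.55]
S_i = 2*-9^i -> [2, -18, 162, -1458, 13122]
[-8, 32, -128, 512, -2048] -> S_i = -8*-4^i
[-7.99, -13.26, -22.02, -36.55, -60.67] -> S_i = -7.99*1.66^i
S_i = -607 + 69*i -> [-607, -538, -469, -400, -331]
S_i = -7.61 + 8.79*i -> [-7.61, 1.18, 9.97, 18.76, 27.55]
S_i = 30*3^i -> [30, 90, 270, 810, 2430]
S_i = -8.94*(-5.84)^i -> [-8.94, 52.21, -304.9, 1780.64, -10398.94]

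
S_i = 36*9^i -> [36, 324, 2916, 26244, 236196]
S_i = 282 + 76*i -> [282, 358, 434, 510, 586]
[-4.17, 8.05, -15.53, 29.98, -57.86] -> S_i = -4.17*(-1.93)^i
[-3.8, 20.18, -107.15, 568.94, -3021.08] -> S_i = -3.80*(-5.31)^i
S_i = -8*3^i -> [-8, -24, -72, -216, -648]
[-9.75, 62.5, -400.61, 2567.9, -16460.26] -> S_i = -9.75*(-6.41)^i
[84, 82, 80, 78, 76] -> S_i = 84 + -2*i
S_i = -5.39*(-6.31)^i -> [-5.39, 34.01, -214.61, 1354.18, -8544.88]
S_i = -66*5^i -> [-66, -330, -1650, -8250, -41250]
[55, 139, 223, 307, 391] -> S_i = 55 + 84*i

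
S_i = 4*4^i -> [4, 16, 64, 256, 1024]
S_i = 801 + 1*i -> [801, 802, 803, 804, 805]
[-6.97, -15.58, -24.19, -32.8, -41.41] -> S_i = -6.97 + -8.61*i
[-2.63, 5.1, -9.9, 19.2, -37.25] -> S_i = -2.63*(-1.94)^i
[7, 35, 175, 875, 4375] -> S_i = 7*5^i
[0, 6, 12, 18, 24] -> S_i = 0 + 6*i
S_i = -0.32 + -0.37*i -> [-0.32, -0.69, -1.06, -1.43, -1.8]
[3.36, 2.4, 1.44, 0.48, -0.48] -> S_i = 3.36 + -0.96*i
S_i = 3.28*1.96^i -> [3.28, 6.43, 12.6, 24.7, 48.41]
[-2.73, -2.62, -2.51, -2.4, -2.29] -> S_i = -2.73 + 0.11*i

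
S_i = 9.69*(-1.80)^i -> [9.69, -17.44, 31.4, -56.51, 101.72]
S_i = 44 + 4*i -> [44, 48, 52, 56, 60]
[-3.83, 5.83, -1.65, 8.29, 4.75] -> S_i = Random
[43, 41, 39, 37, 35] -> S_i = 43 + -2*i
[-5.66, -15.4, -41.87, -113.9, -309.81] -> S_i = -5.66*2.72^i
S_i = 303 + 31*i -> [303, 334, 365, 396, 427]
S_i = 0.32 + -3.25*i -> [0.32, -2.93, -6.18, -9.43, -12.68]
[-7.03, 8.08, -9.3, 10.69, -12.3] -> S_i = -7.03*(-1.15)^i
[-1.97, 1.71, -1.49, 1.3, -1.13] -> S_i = -1.97*(-0.87)^i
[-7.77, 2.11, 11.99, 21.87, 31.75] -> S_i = -7.77 + 9.88*i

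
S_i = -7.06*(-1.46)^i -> [-7.06, 10.31, -15.05, 21.97, -32.08]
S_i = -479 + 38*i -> [-479, -441, -403, -365, -327]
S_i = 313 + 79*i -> [313, 392, 471, 550, 629]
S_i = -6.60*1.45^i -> [-6.6, -9.57, -13.88, -20.12, -29.18]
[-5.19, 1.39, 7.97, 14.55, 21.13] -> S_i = -5.19 + 6.58*i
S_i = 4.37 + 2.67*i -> [4.37, 7.04, 9.71, 12.38, 15.05]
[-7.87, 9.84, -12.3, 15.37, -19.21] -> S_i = -7.87*(-1.25)^i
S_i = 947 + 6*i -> [947, 953, 959, 965, 971]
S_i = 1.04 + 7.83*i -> [1.04, 8.87, 16.7, 24.53, 32.36]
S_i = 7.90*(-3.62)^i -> [7.9, -28.6, 103.52, -374.76, 1356.63]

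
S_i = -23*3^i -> [-23, -69, -207, -621, -1863]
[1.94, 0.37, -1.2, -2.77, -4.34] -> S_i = 1.94 + -1.57*i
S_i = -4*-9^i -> [-4, 36, -324, 2916, -26244]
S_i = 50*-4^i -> [50, -200, 800, -3200, 12800]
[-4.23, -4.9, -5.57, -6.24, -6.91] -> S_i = -4.23 + -0.67*i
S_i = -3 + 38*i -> [-3, 35, 73, 111, 149]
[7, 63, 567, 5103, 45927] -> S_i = 7*9^i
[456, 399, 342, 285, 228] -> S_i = 456 + -57*i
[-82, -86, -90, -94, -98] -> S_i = -82 + -4*i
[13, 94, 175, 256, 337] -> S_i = 13 + 81*i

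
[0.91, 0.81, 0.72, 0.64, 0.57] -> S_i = 0.91*0.89^i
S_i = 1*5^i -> [1, 5, 25, 125, 625]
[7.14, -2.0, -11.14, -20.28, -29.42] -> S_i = 7.14 + -9.14*i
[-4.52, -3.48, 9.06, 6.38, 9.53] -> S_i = Random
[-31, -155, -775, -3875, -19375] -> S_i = -31*5^i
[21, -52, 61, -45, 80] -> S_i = Random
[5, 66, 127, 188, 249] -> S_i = 5 + 61*i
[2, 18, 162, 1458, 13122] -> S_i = 2*9^i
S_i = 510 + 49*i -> [510, 559, 608, 657, 706]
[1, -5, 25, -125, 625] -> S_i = 1*-5^i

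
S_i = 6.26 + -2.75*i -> [6.26, 3.51, 0.76, -1.99, -4.74]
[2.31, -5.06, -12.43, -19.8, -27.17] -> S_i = 2.31 + -7.37*i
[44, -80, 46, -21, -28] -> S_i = Random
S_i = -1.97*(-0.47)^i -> [-1.97, 0.93, -0.44, 0.2, -0.1]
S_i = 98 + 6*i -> [98, 104, 110, 116, 122]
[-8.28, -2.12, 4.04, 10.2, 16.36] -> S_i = -8.28 + 6.16*i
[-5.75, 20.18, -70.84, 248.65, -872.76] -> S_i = -5.75*(-3.51)^i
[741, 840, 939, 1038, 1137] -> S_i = 741 + 99*i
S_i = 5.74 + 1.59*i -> [5.74, 7.33, 8.92, 10.51, 12.1]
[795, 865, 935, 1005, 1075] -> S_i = 795 + 70*i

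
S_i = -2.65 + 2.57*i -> [-2.65, -0.08, 2.49, 5.06, 7.63]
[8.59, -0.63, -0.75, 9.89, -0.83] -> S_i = Random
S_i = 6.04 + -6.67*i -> [6.04, -0.63, -7.3, -13.97, -20.64]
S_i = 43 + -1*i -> [43, 42, 41, 40, 39]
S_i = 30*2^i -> [30, 60, 120, 240, 480]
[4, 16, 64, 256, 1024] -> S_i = 4*4^i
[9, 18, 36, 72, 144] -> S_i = 9*2^i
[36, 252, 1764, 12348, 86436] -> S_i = 36*7^i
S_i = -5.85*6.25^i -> [-5.85, -36.56, -228.52, -1428.22, -8926.39]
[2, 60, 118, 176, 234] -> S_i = 2 + 58*i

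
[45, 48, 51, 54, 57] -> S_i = 45 + 3*i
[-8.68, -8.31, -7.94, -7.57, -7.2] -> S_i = -8.68 + 0.37*i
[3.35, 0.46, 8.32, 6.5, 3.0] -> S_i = Random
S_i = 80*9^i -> [80, 720, 6480, 58320, 524880]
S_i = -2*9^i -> [-2, -18, -162, -1458, -13122]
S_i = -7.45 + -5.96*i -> [-7.45, -13.41, -19.37, -25.33, -31.29]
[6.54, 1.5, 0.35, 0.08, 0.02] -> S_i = 6.54*0.23^i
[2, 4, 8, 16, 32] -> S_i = 2*2^i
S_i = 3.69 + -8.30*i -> [3.69, -4.61, -12.91, -21.21, -29.51]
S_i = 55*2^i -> [55, 110, 220, 440, 880]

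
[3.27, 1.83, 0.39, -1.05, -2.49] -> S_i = 3.27 + -1.44*i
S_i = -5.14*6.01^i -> [-5.14, -30.89, -185.66, -1115.8, -6705.96]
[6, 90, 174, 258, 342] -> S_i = 6 + 84*i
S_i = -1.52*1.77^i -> [-1.52, -2.69, -4.76, -8.43, -14.92]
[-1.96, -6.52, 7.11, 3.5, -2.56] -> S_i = Random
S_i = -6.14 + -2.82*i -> [-6.14, -8.96, -11.78, -14.6, -17.42]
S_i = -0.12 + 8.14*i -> [-0.12, 8.02, 16.16, 24.3, 32.44]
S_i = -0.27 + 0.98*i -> [-0.27, 0.71, 1.69, 2.67, 3.65]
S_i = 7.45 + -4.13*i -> [7.45, 3.32, -0.81, -4.94, -9.07]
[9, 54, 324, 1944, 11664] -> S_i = 9*6^i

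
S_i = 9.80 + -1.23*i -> [9.8, 8.57, 7.34, 6.11, 4.88]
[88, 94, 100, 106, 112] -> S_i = 88 + 6*i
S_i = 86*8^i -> [86, 688, 5504, 44032, 352256]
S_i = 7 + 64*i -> [7, 71, 135, 199, 263]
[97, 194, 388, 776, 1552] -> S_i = 97*2^i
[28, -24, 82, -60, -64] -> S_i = Random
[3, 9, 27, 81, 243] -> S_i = 3*3^i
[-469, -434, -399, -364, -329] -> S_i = -469 + 35*i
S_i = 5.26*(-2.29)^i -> [5.26, -12.05, 27.58, -63.17, 144.65]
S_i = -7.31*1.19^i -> [-7.31, -8.7, -10.35, -12.32, -14.66]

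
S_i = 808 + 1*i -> [808, 809, 810, 811, 812]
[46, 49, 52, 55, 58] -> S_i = 46 + 3*i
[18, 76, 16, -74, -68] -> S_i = Random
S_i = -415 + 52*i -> [-415, -363, -311, -259, -207]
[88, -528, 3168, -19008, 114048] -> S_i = 88*-6^i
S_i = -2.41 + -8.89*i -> [-2.41, -11.3, -20.19, -29.08, -37.97]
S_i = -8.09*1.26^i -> [-8.09, -10.19, -12.84, -16.18, -20.39]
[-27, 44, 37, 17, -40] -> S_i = Random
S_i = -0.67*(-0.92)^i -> [-0.67, 0.62, -0.57, 0.52, -0.48]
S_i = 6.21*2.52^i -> [6.21, 15.65, 39.44, 99.38, 250.43]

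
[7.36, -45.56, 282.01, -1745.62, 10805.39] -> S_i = 7.36*(-6.19)^i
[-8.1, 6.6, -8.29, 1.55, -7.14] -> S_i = Random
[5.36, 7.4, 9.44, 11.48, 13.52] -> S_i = 5.36 + 2.04*i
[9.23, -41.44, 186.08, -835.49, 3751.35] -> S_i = 9.23*(-4.49)^i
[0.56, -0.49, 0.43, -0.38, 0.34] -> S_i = 0.56*(-0.88)^i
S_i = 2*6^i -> [2, 12, 72, 432, 2592]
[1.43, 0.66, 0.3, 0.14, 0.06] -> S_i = 1.43*0.46^i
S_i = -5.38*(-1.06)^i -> [-5.38, 5.7, -6.04, 6.41, -6.79]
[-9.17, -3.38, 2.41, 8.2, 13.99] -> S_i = -9.17 + 5.79*i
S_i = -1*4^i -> [-1, -4, -16, -64, -256]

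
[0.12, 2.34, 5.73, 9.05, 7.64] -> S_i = Random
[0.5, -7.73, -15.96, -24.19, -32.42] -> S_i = 0.50 + -8.23*i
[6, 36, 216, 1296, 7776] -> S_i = 6*6^i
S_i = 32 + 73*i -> [32, 105, 178, 251, 324]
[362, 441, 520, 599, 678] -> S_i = 362 + 79*i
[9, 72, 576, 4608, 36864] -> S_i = 9*8^i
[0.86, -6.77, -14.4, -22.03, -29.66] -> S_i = 0.86 + -7.63*i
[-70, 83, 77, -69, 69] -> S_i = Random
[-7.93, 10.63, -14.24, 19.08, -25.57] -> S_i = -7.93*(-1.34)^i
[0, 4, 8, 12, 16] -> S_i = 0 + 4*i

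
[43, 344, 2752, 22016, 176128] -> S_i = 43*8^i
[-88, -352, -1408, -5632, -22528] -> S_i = -88*4^i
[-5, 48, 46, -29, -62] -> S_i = Random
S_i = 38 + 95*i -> [38, 133, 228, 323, 418]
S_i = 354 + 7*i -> [354, 361, 368, 375, 382]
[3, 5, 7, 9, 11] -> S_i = 3 + 2*i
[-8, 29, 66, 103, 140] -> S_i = -8 + 37*i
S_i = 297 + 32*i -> [297, 329, 361, 393, 425]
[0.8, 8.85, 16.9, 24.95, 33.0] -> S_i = 0.80 + 8.05*i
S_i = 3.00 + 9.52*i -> [3.0, 12.52, 22.04, 31.56, 41.08]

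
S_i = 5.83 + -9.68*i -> [5.83, -3.85, -13.53, -23.21, -32.89]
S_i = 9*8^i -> [9, 72, 576, 4608, 36864]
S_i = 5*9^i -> [5, 45, 405, 3645, 32805]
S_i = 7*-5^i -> [7, -35, 175, -875, 4375]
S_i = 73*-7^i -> [73, -511, 3577, -25039, 175273]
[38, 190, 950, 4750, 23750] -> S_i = 38*5^i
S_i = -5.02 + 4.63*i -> [-5.02, -0.39, 4.24, 8.87, 13.5]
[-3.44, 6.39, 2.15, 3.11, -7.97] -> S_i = Random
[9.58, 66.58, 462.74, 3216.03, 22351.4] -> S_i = 9.58*6.95^i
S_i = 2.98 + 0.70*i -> [2.98, 3.68, 4.38, 5.08, 5.78]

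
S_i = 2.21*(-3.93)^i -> [2.21, -8.69, 34.13, -134.14, 527.18]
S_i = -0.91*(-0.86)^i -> [-0.91, 0.78, -0.67, 0.58, -0.5]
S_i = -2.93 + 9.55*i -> [-2.93, 6.62, 16.17, 25.72, 35.27]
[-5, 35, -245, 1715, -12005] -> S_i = -5*-7^i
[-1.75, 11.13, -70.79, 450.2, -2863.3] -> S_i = -1.75*(-6.36)^i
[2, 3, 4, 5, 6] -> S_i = 2 + 1*i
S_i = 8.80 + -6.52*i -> [8.8, 2.28, -4.24, -10.76, -17.28]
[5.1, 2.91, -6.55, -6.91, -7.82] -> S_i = Random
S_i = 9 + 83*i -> [9, 92, 175, 258, 341]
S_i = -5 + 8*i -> [-5, 3, 11, 19, 27]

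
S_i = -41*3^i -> [-41, -123, -369, -1107, -3321]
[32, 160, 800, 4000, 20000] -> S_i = 32*5^i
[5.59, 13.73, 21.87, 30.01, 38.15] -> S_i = 5.59 + 8.14*i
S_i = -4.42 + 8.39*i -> [-4.42, 3.97, 12.36, 20.75, 29.14]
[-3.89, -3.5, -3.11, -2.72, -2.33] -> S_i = -3.89 + 0.39*i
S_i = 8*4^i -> [8, 32, 128, 512, 2048]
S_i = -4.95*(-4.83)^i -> [-4.95, 23.91, -115.48, 557.76, -2693.98]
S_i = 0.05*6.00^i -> [0.05, 0.3, 1.8, 10.8, 64.8]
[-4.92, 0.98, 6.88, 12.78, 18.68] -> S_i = -4.92 + 5.90*i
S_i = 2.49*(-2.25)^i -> [2.49, -5.6, 12.61, -28.36, 63.82]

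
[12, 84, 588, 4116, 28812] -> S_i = 12*7^i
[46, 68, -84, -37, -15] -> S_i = Random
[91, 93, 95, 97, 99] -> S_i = 91 + 2*i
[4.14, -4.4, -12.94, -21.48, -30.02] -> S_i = 4.14 + -8.54*i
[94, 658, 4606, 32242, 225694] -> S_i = 94*7^i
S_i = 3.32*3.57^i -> [3.32, 11.85, 42.31, 151.06, 539.28]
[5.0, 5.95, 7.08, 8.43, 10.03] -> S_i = 5.00*1.19^i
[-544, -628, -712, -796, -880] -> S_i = -544 + -84*i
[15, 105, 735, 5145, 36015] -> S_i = 15*7^i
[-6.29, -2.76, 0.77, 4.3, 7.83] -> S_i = -6.29 + 3.53*i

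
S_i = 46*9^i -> [46, 414, 3726, 33534, 301806]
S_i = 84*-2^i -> [84, -168, 336, -672, 1344]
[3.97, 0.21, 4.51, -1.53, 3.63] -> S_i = Random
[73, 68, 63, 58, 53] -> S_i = 73 + -5*i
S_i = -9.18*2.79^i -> [-9.18, -25.61, -71.46, -199.37, -556.24]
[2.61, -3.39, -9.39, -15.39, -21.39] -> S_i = 2.61 + -6.00*i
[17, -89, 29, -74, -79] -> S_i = Random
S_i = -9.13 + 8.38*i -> [-9.13, -0.75, 7.63, 16.01, 24.39]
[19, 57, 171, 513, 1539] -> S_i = 19*3^i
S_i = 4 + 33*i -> [4, 37, 70, 103, 136]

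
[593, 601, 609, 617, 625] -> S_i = 593 + 8*i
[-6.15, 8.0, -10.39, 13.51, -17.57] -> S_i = -6.15*(-1.30)^i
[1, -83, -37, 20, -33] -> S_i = Random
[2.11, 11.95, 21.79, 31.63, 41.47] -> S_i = 2.11 + 9.84*i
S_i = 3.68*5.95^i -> [3.68, 21.9, 130.28, 775.17, 4612.28]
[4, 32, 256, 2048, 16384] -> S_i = 4*8^i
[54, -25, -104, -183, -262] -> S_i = 54 + -79*i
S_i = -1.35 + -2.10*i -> [-1.35, -3.45, -5.55, -7.65, -9.75]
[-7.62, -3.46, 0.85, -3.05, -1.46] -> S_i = Random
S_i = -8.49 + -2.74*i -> [-8.49, -11.23, -13.97, -16.71, -19.45]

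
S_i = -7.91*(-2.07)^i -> [-7.91, 16.37, -33.89, 70.16, -145.23]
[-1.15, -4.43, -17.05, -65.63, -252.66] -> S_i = -1.15*3.85^i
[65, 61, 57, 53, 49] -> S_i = 65 + -4*i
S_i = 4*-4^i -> [4, -16, 64, -256, 1024]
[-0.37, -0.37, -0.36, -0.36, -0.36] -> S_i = -0.37*0.99^i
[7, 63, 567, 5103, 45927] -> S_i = 7*9^i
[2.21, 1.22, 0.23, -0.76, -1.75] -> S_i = 2.21 + -0.99*i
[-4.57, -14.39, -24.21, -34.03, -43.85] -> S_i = -4.57 + -9.82*i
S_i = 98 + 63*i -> [98, 161, 224, 287, 350]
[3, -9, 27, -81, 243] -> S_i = 3*-3^i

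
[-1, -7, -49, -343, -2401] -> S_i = -1*7^i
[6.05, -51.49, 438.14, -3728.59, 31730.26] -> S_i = 6.05*(-8.51)^i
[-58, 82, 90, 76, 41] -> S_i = Random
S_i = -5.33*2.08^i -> [-5.33, -11.09, -23.06, -47.96, -99.77]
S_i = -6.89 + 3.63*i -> [-6.89, -3.26, 0.37, 4.0, 7.63]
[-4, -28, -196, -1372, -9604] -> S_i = -4*7^i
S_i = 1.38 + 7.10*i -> [1.38, 8.48, 15.58, 22.68, 29.78]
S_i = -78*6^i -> [-78, -468, -2808, -16848, -101088]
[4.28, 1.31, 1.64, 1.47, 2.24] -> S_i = Random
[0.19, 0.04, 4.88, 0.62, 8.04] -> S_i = Random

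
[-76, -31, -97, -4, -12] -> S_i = Random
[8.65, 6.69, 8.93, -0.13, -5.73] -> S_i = Random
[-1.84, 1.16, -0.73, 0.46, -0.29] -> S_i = -1.84*(-0.63)^i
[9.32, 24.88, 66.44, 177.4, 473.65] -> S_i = 9.32*2.67^i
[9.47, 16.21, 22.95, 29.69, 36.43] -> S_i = 9.47 + 6.74*i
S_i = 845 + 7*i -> [845, 852, 859, 866, 873]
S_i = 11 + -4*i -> [11, 7, 3, -1, -5]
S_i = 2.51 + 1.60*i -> [2.51, 4.11, 5.71, 7.31, 8.91]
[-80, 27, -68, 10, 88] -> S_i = Random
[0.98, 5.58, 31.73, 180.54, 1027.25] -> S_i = 0.98*5.69^i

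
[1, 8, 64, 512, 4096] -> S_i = 1*8^i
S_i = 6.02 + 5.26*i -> [6.02, 11.28, 16.54, 21.8, 27.06]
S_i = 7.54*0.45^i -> [7.54, 3.39, 1.53, 0.69, 0.31]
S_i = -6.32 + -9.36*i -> [-6.32, -15.68, -25.04, -34.4, -43.76]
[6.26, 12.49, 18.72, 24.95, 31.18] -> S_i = 6.26 + 6.23*i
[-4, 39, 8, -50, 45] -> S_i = Random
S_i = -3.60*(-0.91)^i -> [-3.6, 3.28, -2.98, 2.71, -2.47]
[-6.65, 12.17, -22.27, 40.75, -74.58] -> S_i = -6.65*(-1.83)^i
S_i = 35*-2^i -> [35, -70, 140, -280, 560]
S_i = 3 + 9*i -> [3, 12, 21, 30, 39]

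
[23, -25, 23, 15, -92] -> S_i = Random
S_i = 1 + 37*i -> [1, 38, 75, 112, 149]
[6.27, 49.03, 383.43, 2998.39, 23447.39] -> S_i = 6.27*7.82^i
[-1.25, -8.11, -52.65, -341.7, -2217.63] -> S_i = -1.25*6.49^i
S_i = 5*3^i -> [5, 15, 45, 135, 405]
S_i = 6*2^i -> [6, 12, 24, 48, 96]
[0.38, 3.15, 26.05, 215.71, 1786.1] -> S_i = 0.38*8.28^i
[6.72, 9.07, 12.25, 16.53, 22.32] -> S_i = 6.72*1.35^i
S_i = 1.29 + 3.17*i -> [1.29, 4.46, 7.63, 10.8, 13.97]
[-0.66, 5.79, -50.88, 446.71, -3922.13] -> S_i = -0.66*(-8.78)^i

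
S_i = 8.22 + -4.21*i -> [8.22, 4.01, -0.2, -4.41, -8.62]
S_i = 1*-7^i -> [1, -7, 49, -343, 2401]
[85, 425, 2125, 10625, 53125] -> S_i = 85*5^i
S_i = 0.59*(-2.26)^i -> [0.59, -1.33, 3.01, -6.81, 15.39]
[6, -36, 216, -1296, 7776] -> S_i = 6*-6^i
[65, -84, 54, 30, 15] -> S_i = Random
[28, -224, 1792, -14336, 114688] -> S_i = 28*-8^i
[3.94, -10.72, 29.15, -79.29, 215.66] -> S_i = 3.94*(-2.72)^i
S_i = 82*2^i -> [82, 164, 328, 656, 1312]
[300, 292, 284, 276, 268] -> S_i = 300 + -8*i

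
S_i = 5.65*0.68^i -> [5.65, 3.84, 2.61, 1.78, 1.21]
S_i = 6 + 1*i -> [6, 7, 8, 9, 10]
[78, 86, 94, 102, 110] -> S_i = 78 + 8*i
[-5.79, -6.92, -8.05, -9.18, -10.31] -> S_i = -5.79 + -1.13*i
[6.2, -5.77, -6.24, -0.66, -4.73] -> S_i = Random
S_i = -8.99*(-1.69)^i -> [-8.99, 15.19, -25.68, 43.39, -73.33]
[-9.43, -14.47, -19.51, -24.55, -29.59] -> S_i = -9.43 + -5.04*i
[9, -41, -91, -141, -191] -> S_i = 9 + -50*i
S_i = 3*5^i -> [3, 15, 75, 375, 1875]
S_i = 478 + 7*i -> [478, 485, 492, 499, 506]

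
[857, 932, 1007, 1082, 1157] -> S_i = 857 + 75*i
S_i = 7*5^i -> [7, 35, 175, 875, 4375]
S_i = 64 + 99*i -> [64, 163, 262, 361, 460]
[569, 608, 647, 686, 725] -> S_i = 569 + 39*i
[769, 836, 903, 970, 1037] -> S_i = 769 + 67*i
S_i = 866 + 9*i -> [866, 875, 884, 893, 902]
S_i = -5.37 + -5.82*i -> [-5.37, -11.19, -17.01, -22.83, -28.65]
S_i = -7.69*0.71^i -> [-7.69, -5.46, -3.88, -2.75, -1.95]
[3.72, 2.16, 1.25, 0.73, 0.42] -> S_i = 3.72*0.58^i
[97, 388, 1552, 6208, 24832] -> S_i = 97*4^i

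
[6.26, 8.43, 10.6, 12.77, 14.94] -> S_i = 6.26 + 2.17*i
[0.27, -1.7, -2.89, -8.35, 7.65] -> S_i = Random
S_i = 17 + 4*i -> [17, 21, 25, 29, 33]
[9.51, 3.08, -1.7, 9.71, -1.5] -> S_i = Random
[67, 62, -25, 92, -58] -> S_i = Random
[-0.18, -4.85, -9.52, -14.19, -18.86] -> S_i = -0.18 + -4.67*i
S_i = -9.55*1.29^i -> [-9.55, -12.32, -15.89, -20.5, -26.45]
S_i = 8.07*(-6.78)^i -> [8.07, -54.71, 370.96, -2515.14, 17052.67]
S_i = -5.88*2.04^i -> [-5.88, -12.0, -24.47, -49.92, -101.84]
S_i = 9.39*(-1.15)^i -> [9.39, -10.8, 12.42, -14.28, 16.42]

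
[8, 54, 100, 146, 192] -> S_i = 8 + 46*i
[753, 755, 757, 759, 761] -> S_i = 753 + 2*i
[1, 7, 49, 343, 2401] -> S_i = 1*7^i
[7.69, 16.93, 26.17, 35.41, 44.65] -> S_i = 7.69 + 9.24*i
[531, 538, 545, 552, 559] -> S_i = 531 + 7*i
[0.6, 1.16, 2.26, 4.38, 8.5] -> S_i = 0.60*1.94^i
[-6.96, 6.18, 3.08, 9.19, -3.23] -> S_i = Random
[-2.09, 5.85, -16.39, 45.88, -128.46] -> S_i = -2.09*(-2.80)^i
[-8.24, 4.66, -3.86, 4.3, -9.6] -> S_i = Random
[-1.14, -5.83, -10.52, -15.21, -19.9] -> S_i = -1.14 + -4.69*i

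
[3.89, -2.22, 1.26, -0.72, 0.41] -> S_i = 3.89*(-0.57)^i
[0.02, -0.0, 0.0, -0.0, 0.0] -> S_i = 0.02*(-0.15)^i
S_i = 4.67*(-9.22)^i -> [4.67, -43.06, 396.99, -3660.24, 33747.42]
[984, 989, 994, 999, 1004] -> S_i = 984 + 5*i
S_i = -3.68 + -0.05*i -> [-3.68, -3.73, -3.78, -3.83, -3.88]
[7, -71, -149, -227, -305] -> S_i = 7 + -78*i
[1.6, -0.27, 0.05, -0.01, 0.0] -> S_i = 1.60*(-0.17)^i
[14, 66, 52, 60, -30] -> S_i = Random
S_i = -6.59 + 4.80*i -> [-6.59, -1.79, 3.01, 7.81, 12.61]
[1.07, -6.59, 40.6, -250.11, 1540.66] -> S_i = 1.07*(-6.16)^i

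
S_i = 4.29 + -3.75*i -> [4.29, 0.54, -3.21, -6.96, -10.71]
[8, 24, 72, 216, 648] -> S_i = 8*3^i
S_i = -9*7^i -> [-9, -63, -441, -3087, -21609]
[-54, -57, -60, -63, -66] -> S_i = -54 + -3*i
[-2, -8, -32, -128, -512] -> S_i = -2*4^i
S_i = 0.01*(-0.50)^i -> [0.01, -0.0, 0.0, -0.0, 0.0]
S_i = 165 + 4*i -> [165, 169, 173, 177, 181]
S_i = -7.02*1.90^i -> [-7.02, -13.34, -25.34, -48.15, -91.49]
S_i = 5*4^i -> [5, 20, 80, 320, 1280]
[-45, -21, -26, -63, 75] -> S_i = Random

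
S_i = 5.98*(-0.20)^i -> [5.98, -1.2, 0.24, -0.05, 0.01]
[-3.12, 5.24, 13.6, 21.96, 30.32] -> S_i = -3.12 + 8.36*i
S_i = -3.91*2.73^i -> [-3.91, -10.67, -29.14, -79.55, -217.18]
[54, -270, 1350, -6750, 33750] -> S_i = 54*-5^i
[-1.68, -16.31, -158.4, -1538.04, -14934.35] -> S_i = -1.68*9.71^i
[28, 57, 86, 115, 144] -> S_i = 28 + 29*i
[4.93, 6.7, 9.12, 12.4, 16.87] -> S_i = 4.93*1.36^i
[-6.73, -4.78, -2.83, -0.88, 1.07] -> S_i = -6.73 + 1.95*i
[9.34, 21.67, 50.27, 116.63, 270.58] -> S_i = 9.34*2.32^i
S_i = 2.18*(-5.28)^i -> [2.18, -11.51, 60.77, -320.89, 1694.31]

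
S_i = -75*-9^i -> [-75, 675, -6075, 54675, -492075]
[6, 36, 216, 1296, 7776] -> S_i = 6*6^i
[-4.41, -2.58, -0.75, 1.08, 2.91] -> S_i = -4.41 + 1.83*i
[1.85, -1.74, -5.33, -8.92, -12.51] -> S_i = 1.85 + -3.59*i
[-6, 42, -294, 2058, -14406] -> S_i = -6*-7^i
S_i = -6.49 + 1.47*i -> [-6.49, -5.02, -3.55, -2.08, -0.61]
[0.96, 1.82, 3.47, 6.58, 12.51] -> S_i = 0.96*1.90^i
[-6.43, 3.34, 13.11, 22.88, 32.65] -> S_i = -6.43 + 9.77*i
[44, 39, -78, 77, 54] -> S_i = Random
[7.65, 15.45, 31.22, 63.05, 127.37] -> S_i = 7.65*2.02^i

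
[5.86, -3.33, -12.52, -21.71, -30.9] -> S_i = 5.86 + -9.19*i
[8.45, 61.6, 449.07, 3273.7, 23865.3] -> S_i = 8.45*7.29^i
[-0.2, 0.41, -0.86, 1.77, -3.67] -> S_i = -0.20*(-2.07)^i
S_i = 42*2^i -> [42, 84, 168, 336, 672]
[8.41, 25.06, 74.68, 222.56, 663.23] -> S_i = 8.41*2.98^i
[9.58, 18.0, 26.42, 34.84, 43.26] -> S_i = 9.58 + 8.42*i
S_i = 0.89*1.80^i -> [0.89, 1.6, 2.88, 5.19, 9.34]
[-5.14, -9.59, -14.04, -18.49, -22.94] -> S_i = -5.14 + -4.45*i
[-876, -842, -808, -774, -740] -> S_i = -876 + 34*i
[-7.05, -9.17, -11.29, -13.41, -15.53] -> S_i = -7.05 + -2.12*i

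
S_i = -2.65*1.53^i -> [-2.65, -4.05, -6.2, -9.49, -14.52]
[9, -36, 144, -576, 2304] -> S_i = 9*-4^i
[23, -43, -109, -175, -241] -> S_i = 23 + -66*i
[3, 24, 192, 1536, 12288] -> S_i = 3*8^i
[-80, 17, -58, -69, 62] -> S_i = Random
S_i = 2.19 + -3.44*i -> [2.19, -1.25, -4.69, -8.13, -11.57]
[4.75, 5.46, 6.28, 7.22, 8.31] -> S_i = 4.75*1.15^i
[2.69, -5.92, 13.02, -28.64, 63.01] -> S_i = 2.69*(-2.20)^i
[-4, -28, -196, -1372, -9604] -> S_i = -4*7^i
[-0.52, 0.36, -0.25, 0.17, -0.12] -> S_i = -0.52*(-0.69)^i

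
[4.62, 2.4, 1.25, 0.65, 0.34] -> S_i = 4.62*0.52^i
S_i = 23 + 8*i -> [23, 31, 39, 47, 55]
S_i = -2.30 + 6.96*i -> [-2.3, 4.66, 11.62, 18.58, 25.54]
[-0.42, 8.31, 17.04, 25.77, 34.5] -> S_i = -0.42 + 8.73*i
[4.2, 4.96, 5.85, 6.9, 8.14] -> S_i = 4.20*1.18^i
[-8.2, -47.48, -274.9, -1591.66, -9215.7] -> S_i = -8.20*5.79^i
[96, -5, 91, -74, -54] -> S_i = Random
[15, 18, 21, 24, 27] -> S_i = 15 + 3*i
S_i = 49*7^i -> [49, 343, 2401, 16807, 117649]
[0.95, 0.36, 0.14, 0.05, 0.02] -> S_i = 0.95*0.38^i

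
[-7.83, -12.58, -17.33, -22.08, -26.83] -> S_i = -7.83 + -4.75*i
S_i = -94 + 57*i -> [-94, -37, 20, 77, 134]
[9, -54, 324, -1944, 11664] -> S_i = 9*-6^i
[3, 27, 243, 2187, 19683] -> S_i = 3*9^i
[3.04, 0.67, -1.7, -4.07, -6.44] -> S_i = 3.04 + -2.37*i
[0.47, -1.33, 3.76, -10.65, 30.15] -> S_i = 0.47*(-2.83)^i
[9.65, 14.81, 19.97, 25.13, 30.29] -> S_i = 9.65 + 5.16*i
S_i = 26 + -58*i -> [26, -32, -90, -148, -206]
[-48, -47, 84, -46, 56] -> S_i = Random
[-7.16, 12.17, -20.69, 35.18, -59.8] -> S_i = -7.16*(-1.70)^i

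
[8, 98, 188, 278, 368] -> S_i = 8 + 90*i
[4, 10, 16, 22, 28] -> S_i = 4 + 6*i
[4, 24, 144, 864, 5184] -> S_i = 4*6^i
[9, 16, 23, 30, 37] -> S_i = 9 + 7*i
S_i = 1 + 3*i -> [1, 4, 7, 10, 13]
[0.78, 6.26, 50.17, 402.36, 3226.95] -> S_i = 0.78*8.02^i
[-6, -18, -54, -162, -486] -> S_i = -6*3^i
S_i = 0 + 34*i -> [0, 34, 68, 102, 136]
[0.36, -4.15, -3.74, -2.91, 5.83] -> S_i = Random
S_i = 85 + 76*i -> [85, 161, 237, 313, 389]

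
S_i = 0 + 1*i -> [0, 1, 2, 3, 4]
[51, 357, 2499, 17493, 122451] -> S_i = 51*7^i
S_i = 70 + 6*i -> [70, 76, 82, 88, 94]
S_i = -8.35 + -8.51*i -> [-8.35, -16.86, -25.37, -33.88, -42.39]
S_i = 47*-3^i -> [47, -141, 423, -1269, 3807]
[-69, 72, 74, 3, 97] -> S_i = Random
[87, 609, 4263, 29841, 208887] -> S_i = 87*7^i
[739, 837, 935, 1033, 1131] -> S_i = 739 + 98*i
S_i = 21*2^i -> [21, 42, 84, 168, 336]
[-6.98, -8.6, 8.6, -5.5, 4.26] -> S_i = Random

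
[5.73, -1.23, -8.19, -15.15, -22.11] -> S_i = 5.73 + -6.96*i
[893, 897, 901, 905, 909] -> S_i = 893 + 4*i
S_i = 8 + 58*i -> [8, 66, 124, 182, 240]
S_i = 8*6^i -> [8, 48, 288, 1728, 10368]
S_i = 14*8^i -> [14, 112, 896, 7168, 57344]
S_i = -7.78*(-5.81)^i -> [-7.78, 45.2, -262.62, 1525.84, -8865.11]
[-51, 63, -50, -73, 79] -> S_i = Random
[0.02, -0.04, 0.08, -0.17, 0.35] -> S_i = 0.02*(-2.04)^i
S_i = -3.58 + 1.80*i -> [-3.58, -1.78, 0.02, 1.82, 3.62]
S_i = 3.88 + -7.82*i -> [3.88, -3.94, -11.76, -19.58, -27.4]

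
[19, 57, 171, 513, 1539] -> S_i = 19*3^i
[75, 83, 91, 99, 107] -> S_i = 75 + 8*i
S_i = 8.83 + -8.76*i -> [8.83, 0.07, -8.69, -17.45, -26.21]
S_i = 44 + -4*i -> [44, 40, 36, 32, 28]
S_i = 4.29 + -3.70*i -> [4.29, 0.59, -3.11, -6.81, -10.51]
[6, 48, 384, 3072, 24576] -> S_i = 6*8^i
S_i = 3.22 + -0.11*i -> [3.22, 3.11, 3.0, 2.89, 2.78]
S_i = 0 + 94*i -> [0, 94, 188, 282, 376]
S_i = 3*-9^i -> [3, -27, 243, -2187, 19683]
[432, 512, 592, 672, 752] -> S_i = 432 + 80*i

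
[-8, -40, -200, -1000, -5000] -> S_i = -8*5^i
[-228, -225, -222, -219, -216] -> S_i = -228 + 3*i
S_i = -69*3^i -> [-69, -207, -621, -1863, -5589]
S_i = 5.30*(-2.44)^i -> [5.3, -12.93, 31.55, -76.99, 187.86]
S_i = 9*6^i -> [9, 54, 324, 1944, 11664]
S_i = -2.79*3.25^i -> [-2.79, -9.07, -29.47, -95.78, -311.27]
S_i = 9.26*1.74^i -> [9.26, 16.11, 28.04, 48.78, 84.88]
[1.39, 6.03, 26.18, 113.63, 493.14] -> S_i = 1.39*4.34^i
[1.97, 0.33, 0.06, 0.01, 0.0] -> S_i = 1.97*0.17^i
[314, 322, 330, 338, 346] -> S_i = 314 + 8*i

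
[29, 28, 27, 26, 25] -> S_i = 29 + -1*i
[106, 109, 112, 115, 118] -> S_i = 106 + 3*i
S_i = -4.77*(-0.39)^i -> [-4.77, 1.86, -0.73, 0.28, -0.11]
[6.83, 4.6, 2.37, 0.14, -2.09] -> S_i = 6.83 + -2.23*i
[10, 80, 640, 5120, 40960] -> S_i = 10*8^i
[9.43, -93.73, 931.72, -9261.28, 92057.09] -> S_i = 9.43*(-9.94)^i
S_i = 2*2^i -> [2, 4, 8, 16, 32]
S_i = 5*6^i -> [5, 30, 180, 1080, 6480]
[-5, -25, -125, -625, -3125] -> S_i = -5*5^i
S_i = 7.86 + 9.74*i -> [7.86, 17.6, 27.34, 37.08, 46.82]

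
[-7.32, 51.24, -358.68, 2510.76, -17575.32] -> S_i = -7.32*(-7.00)^i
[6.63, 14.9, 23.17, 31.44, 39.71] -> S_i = 6.63 + 8.27*i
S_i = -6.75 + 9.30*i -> [-6.75, 2.55, 11.85, 21.15, 30.45]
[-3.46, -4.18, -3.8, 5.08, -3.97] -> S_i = Random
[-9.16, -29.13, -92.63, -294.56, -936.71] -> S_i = -9.16*3.18^i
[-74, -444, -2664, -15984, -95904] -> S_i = -74*6^i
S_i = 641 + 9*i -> [641, 650, 659, 668, 677]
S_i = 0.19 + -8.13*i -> [0.19, -7.94, -16.07, -24.2, -32.33]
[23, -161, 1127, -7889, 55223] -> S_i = 23*-7^i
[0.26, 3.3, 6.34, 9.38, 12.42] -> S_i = 0.26 + 3.04*i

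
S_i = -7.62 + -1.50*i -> [-7.62, -9.12, -10.62, -12.12, -13.62]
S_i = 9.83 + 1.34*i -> [9.83, 11.17, 12.51, 13.85, 15.19]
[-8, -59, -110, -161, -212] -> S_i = -8 + -51*i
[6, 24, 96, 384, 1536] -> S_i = 6*4^i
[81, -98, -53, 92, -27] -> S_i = Random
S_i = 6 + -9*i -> [6, -3, -12, -21, -30]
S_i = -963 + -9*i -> [-963, -972, -981, -990, -999]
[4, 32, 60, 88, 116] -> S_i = 4 + 28*i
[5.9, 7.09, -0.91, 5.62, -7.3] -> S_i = Random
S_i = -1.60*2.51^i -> [-1.6, -4.02, -10.08, -25.3, -63.51]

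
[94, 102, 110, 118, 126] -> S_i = 94 + 8*i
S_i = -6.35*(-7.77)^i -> [-6.35, 49.34, -383.37, 2978.77, -23145.03]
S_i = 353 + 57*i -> [353, 410, 467, 524, 581]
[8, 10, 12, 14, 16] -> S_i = 8 + 2*i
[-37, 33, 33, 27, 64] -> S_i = Random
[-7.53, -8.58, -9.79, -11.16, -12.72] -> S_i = -7.53*1.14^i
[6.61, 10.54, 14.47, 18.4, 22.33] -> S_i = 6.61 + 3.93*i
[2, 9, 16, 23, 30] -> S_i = 2 + 7*i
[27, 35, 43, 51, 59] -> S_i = 27 + 8*i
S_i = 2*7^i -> [2, 14, 98, 686, 4802]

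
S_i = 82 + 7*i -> [82, 89, 96, 103, 110]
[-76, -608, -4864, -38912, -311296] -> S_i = -76*8^i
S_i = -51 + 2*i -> [-51, -49, -47, -45, -43]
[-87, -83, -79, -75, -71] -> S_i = -87 + 4*i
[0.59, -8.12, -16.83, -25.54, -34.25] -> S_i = 0.59 + -8.71*i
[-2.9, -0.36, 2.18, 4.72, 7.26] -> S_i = -2.90 + 2.54*i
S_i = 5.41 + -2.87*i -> [5.41, 2.54, -0.33, -3.2, -6.07]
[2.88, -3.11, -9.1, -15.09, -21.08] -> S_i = 2.88 + -5.99*i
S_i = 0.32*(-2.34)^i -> [0.32, -0.75, 1.75, -4.1, 9.59]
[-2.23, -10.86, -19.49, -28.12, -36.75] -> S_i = -2.23 + -8.63*i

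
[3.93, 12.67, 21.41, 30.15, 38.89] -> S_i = 3.93 + 8.74*i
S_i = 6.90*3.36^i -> [6.9, 23.18, 77.9, 261.74, 879.44]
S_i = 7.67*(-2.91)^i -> [7.67, -22.32, 64.95, -189.01, 550.01]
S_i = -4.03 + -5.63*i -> [-4.03, -9.66, -15.29, -20.92, -26.55]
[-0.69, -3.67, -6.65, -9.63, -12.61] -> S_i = -0.69 + -2.98*i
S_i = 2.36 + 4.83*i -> [2.36, 7.19, 12.02, 16.85, 21.68]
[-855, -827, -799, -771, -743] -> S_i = -855 + 28*i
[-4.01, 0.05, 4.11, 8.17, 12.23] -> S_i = -4.01 + 4.06*i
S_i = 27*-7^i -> [27, -189, 1323, -9261, 64827]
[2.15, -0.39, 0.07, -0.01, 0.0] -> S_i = 2.15*(-0.18)^i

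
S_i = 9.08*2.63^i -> [9.08, 23.88, 62.81, 165.18, 434.42]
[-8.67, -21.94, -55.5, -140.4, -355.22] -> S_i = -8.67*2.53^i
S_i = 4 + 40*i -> [4, 44, 84, 124, 164]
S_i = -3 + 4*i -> [-3, 1, 5, 9, 13]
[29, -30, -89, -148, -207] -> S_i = 29 + -59*i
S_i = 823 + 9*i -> [823, 832, 841, 850, 859]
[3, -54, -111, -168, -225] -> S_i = 3 + -57*i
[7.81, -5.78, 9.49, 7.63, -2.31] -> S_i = Random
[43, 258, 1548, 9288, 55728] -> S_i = 43*6^i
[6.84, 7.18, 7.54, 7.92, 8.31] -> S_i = 6.84*1.05^i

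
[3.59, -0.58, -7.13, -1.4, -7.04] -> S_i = Random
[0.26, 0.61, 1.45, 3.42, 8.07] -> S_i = 0.26*2.36^i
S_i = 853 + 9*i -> [853, 862, 871, 880, 889]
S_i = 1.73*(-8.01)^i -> [1.73, -13.86, 111.0, -889.09, 7121.58]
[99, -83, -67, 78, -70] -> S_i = Random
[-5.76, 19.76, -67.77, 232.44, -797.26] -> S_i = -5.76*(-3.43)^i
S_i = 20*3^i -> [20, 60, 180, 540, 1620]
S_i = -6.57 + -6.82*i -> [-6.57, -13.39, -20.21, -27.03, -33.85]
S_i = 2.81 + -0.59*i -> [2.81, 2.22, 1.63, 1.04, 0.45]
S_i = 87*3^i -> [87, 261, 783, 2349, 7047]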